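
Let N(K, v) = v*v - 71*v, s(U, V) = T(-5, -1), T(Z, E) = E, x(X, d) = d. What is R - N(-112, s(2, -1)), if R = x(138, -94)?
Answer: -166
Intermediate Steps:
s(U, V) = -1
R = -94
N(K, v) = v² - 71*v
R - N(-112, s(2, -1)) = -94 - (-1)*(-71 - 1) = -94 - (-1)*(-72) = -94 - 1*72 = -94 - 72 = -166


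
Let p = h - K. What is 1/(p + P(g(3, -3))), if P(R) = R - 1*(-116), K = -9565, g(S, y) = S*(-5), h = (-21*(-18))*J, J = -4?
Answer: 1/8154 ≈ 0.00012264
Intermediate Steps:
h = -1512 (h = -21*(-18)*(-4) = 378*(-4) = -1512)
g(S, y) = -5*S
P(R) = 116 + R (P(R) = R + 116 = 116 + R)
p = 8053 (p = -1512 - 1*(-9565) = -1512 + 9565 = 8053)
1/(p + P(g(3, -3))) = 1/(8053 + (116 - 5*3)) = 1/(8053 + (116 - 15)) = 1/(8053 + 101) = 1/8154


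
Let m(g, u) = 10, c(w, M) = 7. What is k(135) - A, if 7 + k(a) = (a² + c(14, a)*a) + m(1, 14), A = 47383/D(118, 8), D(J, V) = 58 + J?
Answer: 3327065/176 ≈ 18904.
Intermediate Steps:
A = 47383/176 (A = 47383/(58 + 118) = 47383/176 ≈ 269.22)
k(a) = 3 + a² + 7*a (k(a) = -7 + ((a² + 7*a) + 10) = -7 + (10 + a² + 7*a) = 3 + a² + 7*a)
k(135) - A = (3 + 135² + 7*135) - 1*47383/176 = (3 + 18225 + 945) - 47383/176 = 19173 - 47383/176 = 3327065/176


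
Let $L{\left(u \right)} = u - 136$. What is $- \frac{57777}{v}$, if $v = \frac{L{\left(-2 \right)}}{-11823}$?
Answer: $- \frac{227699157}{46} \approx -4.95 \cdot 10^{6}$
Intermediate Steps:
$L{\left(u \right)} = -136 + u$
$v = \frac{46}{3941}$ ($v = \frac{-136 - 2}{-11823} = \left(-138\right) \left(- \frac{1}{11823}\right) = \frac{46}{3941} \approx 0.011672$)
$- \frac{57777}{v} = - \frac{57777}{\frac{46}{3941}} = \left(-57777\right) \frac{3941}{46} = - \frac{227699157}{46}$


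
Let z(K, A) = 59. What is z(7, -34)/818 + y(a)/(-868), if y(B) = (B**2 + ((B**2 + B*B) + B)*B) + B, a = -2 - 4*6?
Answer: 3465110/88753 ≈ 39.042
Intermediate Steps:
a = -26 (a = -2 - 24 = -26)
y(B) = B + B**2 + B*(B + 2*B**2) (y(B) = (B**2 + ((B**2 + B**2) + B)*B) + B = (B**2 + (2*B**2 + B)*B) + B = (B**2 + (B + 2*B**2)*B) + B = (B**2 + B*(B + 2*B**2)) + B = B + B**2 + B*(B + 2*B**2))
z(7, -34)/818 + y(a)/(-868) = 59/818 - 26*(1 + 2*(-26) + 2*(-26)**2)/(-868) = 59*(1/818) - 26*(1 - 52 + 2*676)*(-1/868) = 59/818 - 26*(1 - 52 + 1352)*(-1/868) = 59/818 - 26*1301*(-1/868) = 59/818 - 33826*(-1/868) = 59/818 + 16913/434 = 3465110/88753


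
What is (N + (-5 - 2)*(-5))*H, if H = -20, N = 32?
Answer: -1340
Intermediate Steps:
(N + (-5 - 2)*(-5))*H = (32 + (-5 - 2)*(-5))*(-20) = (32 - 7*(-5))*(-20) = (32 + 35)*(-20) = 67*(-20) = -1340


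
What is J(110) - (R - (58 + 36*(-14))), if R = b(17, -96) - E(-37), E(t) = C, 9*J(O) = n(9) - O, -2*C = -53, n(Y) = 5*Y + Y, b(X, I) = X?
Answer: -7969/18 ≈ -442.72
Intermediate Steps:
n(Y) = 6*Y
C = 53/2 (C = -½*(-53) = 53/2 ≈ 26.500)
J(O) = 6 - O/9 (J(O) = (6*9 - O)/9 = (54 - O)/9 = 6 - O/9)
E(t) = 53/2
R = -19/2 (R = 17 - 1*53/2 = 17 - 53/2 = -19/2 ≈ -9.5000)
J(110) - (R - (58 + 36*(-14))) = (6 - ⅑*110) - (-19/2 - (58 + 36*(-14))) = (6 - 110/9) - (-19/2 - (58 - 504)) = -56/9 - (-19/2 - 1*(-446)) = -56/9 - (-19/2 + 446) = -56/9 - 1*873/2 = -56/9 - 873/2 = -7969/18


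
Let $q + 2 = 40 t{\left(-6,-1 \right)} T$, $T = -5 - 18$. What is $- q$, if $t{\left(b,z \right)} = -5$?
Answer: $-4598$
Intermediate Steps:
$T = -23$
$q = 4598$ ($q = -2 + 40 \left(-5\right) \left(-23\right) = -2 - -4600 = -2 + 4600 = 4598$)
$- q = \left(-1\right) 4598 = -4598$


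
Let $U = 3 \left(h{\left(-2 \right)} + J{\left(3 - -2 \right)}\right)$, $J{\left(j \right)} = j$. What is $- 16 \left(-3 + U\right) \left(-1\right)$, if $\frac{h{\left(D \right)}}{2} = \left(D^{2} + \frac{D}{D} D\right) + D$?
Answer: $192$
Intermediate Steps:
$h{\left(D \right)} = 2 D^{2} + 4 D$ ($h{\left(D \right)} = 2 \left(\left(D^{2} + \frac{D}{D} D\right) + D\right) = 2 \left(\left(D^{2} + 1 D\right) + D\right) = 2 \left(\left(D^{2} + D\right) + D\right) = 2 \left(\left(D + D^{2}\right) + D\right) = 2 \left(D^{2} + 2 D\right) = 2 D^{2} + 4 D$)
$U = 15$ ($U = 3 \left(2 \left(-2\right) \left(2 - 2\right) + \left(3 - -2\right)\right) = 3 \left(2 \left(-2\right) 0 + \left(3 + 2\right)\right) = 3 \left(0 + 5\right) = 3 \cdot 5 = 15$)
$- 16 \left(-3 + U\right) \left(-1\right) = - 16 \left(-3 + 15\right) \left(-1\right) = \left(-16\right) 12 \left(-1\right) = \left(-192\right) \left(-1\right) = 192$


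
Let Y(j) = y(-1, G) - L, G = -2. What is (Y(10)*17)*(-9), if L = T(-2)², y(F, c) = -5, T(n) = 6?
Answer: 6273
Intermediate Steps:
L = 36 (L = 6² = 36)
Y(j) = -41 (Y(j) = -5 - 1*36 = -5 - 36 = -41)
(Y(10)*17)*(-9) = -41*17*(-9) = -697*(-9) = 6273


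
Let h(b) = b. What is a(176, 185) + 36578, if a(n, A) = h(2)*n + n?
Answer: 37106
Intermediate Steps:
a(n, A) = 3*n (a(n, A) = 2*n + n = 3*n)
a(176, 185) + 36578 = 3*176 + 36578 = 528 + 36578 = 37106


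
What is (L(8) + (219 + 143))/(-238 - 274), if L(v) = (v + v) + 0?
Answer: -189/256 ≈ -0.73828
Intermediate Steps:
L(v) = 2*v (L(v) = 2*v + 0 = 2*v)
(L(8) + (219 + 143))/(-238 - 274) = (2*8 + (219 + 143))/(-238 - 274) = (16 + 362)/(-512) = 378*(-1/512) = -189/256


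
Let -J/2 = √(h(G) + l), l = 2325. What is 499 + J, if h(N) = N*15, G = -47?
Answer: 499 - 36*√5 ≈ 418.50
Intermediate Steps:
h(N) = 15*N
J = -36*√5 (J = -2*√(15*(-47) + 2325) = -2*√(-705 + 2325) = -36*√5 ≈ -80.498)
499 + J = 499 - 36*√5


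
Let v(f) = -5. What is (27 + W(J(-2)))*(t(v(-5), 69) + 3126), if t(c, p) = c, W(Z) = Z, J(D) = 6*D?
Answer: 46815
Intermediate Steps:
(27 + W(J(-2)))*(t(v(-5), 69) + 3126) = (27 + 6*(-2))*(-5 + 3126) = (27 - 12)*3121 = 15*3121 = 46815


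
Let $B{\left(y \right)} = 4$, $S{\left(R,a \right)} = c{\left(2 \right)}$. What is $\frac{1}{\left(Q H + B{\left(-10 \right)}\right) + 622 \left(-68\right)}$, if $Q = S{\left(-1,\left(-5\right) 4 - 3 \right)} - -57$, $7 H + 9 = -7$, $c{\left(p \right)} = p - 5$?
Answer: $- \frac{7}{296908} \approx -2.3576 \cdot 10^{-5}$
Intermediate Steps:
$c{\left(p \right)} = -5 + p$
$H = - \frac{16}{7}$ ($H = - \frac{9}{7} + \frac{1}{7} \left(-7\right) = - \frac{9}{7} - 1 = - \frac{16}{7} \approx -2.2857$)
$S{\left(R,a \right)} = -3$ ($S{\left(R,a \right)} = -5 + 2 = -3$)
$Q = 54$ ($Q = -3 - -57 = -3 + 57 = 54$)
$\frac{1}{\left(Q H + B{\left(-10 \right)}\right) + 622 \left(-68\right)} = \frac{1}{\left(54 \left(- \frac{16}{7}\right) + 4\right) + 622 \left(-68\right)} = \frac{1}{\left(- \frac{864}{7} + 4\right) - 42296} = \frac{1}{- \frac{836}{7} - 42296} = \frac{1}{- \frac{296908}{7}} = - \frac{7}{296908}$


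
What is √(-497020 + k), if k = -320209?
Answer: I*√817229 ≈ 904.01*I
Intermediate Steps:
√(-497020 + k) = √(-497020 - 320209) = √(-817229) = I*√817229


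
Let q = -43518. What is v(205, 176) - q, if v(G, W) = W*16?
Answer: 46334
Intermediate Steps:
v(G, W) = 16*W
v(205, 176) - q = 16*176 - 1*(-43518) = 2816 + 43518 = 46334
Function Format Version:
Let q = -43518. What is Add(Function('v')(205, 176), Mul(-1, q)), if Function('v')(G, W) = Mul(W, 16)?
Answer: 46334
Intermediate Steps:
Function('v')(G, W) = Mul(16, W)
Add(Function('v')(205, 176), Mul(-1, q)) = Add(Mul(16, 176), Mul(-1, -43518)) = Add(2816, 43518) = 46334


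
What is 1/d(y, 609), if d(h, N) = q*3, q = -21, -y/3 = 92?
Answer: -1/63 ≈ -0.015873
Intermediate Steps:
y = -276 (y = -3*92 = -276)
d(h, N) = -63 (d(h, N) = -21*3 = -63)
1/d(y, 609) = 1/(-63) = -1/63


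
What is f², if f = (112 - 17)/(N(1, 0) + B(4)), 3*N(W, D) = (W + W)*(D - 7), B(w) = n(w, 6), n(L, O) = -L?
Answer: 81225/676 ≈ 120.16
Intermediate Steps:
B(w) = -w
N(W, D) = 2*W*(-7 + D)/3 (N(W, D) = ((W + W)*(D - 7))/3 = ((2*W)*(-7 + D))/3 = (2*W*(-7 + D))/3 = 2*W*(-7 + D)/3)
f = -285/26 (f = (112 - 17)/((⅔)*1*(-7 + 0) - 1*4) = 95/((⅔)*1*(-7) - 4) = 95/(-14/3 - 4) = 95/(-26/3) = 95*(-3/26) = -285/26 ≈ -10.962)
f² = (-285/26)² = 81225/676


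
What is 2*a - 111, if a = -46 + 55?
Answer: -93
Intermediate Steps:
a = 9
2*a - 111 = 2*9 - 111 = 18 - 111 = -93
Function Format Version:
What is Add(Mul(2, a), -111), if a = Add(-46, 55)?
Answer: -93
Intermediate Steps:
a = 9
Add(Mul(2, a), -111) = Add(Mul(2, 9), -111) = Add(18, -111) = -93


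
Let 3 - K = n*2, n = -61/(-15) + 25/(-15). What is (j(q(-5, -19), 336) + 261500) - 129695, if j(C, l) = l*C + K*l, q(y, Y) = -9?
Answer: 640881/5 ≈ 1.2818e+5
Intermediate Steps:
n = 12/5 (n = -61*(-1/15) + 25*(-1/15) = 61/15 - 5/3 = 12/5 ≈ 2.4000)
K = -9/5 (K = 3 - 12*2/5 = 3 - 1*24/5 = 3 - 24/5 = -9/5 ≈ -1.8000)
j(C, l) = -9*l/5 + C*l (j(C, l) = l*C - 9*l/5 = C*l - 9*l/5 = -9*l/5 + C*l)
(j(q(-5, -19), 336) + 261500) - 129695 = ((⅕)*336*(-9 + 5*(-9)) + 261500) - 129695 = ((⅕)*336*(-9 - 45) + 261500) - 129695 = ((⅕)*336*(-54) + 261500) - 129695 = (-18144/5 + 261500) - 129695 = 1289356/5 - 129695 = 640881/5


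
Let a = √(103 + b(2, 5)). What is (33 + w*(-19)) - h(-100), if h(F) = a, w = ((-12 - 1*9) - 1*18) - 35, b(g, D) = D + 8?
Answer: 1439 - 2*√29 ≈ 1428.2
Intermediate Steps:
b(g, D) = 8 + D
w = -74 (w = ((-12 - 9) - 18) - 35 = (-21 - 18) - 35 = -39 - 35 = -74)
a = 2*√29 (a = √(103 + (8 + 5)) = √(103 + 13) = √116 = 2*√29 ≈ 10.770)
h(F) = 2*√29
(33 + w*(-19)) - h(-100) = (33 - 74*(-19)) - 2*√29 = (33 + 1406) - 2*√29 = 1439 - 2*√29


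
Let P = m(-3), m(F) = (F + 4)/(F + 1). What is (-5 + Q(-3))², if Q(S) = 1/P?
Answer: 49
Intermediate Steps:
m(F) = (4 + F)/(1 + F)
P = -½ (P = (4 - 3)/(1 - 3) = 1/(-2) = -½*1 = -½ ≈ -0.50000)
Q(S) = -2 (Q(S) = 1/(-½) = -2)
(-5 + Q(-3))² = (-5 - 2)² = (-7)² = 49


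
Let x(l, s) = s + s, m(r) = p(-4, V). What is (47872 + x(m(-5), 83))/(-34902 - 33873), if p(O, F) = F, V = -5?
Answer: -48038/68775 ≈ -0.69848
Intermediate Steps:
m(r) = -5
x(l, s) = 2*s
(47872 + x(m(-5), 83))/(-34902 - 33873) = (47872 + 2*83)/(-34902 - 33873) = (47872 + 166)/(-68775) = 48038*(-1/68775) = -48038/68775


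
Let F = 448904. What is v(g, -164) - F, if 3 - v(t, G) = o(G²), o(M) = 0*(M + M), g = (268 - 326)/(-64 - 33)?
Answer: -448901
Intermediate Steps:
g = 58/97 (g = -58/(-97) = -58*(-1/97) = 58/97 ≈ 0.59794)
o(M) = 0 (o(M) = 0*(2*M) = 0)
v(t, G) = 3 (v(t, G) = 3 - 1*0 = 3 + 0 = 3)
v(g, -164) - F = 3 - 1*448904 = 3 - 448904 = -448901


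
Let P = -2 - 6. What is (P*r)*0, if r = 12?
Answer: 0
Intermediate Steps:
P = -8
(P*r)*0 = -8*12*0 = -96*0 = 0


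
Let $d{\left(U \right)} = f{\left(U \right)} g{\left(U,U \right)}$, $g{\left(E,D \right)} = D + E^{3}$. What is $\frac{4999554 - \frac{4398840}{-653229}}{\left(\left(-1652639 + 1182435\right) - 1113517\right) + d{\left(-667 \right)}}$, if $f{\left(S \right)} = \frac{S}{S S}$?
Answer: $- \frac{362873117634}{82657492811} \approx -4.3901$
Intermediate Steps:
$f{\left(S \right)} = \frac{1}{S}$ ($f{\left(S \right)} = \frac{S}{S^{2}} = \frac{1}{S}$)
$d{\left(U \right)} = \frac{U + U^{3}}{U}$
$\frac{4999554 - \frac{4398840}{-653229}}{\left(\left(-1652639 + 1182435\right) - 1113517\right) + d{\left(-667 \right)}} = \frac{4999554 - \frac{4398840}{-653229}}{\left(\left(-1652639 + 1182435\right) - 1113517\right) + \left(1 + \left(-667\right)^{2}\right)} = \frac{4999554 - - \frac{488760}{72581}}{\left(-470204 - 1113517\right) + \left(1 + 444889\right)} = \frac{4999554 + \frac{488760}{72581}}{-1583721 + 444890} = \frac{362873117634}{72581 \left(-1138831\right)} = \frac{362873117634}{72581} \left(- \frac{1}{1138831}\right) = - \frac{362873117634}{82657492811}$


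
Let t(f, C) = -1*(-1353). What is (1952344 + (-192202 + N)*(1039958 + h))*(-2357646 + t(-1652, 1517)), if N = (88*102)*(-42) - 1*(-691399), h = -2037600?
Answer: 287267197816957938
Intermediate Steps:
N = 314407 (N = 8976*(-42) + 691399 = -376992 + 691399 = 314407)
t(f, C) = 1353
(1952344 + (-192202 + N)*(1039958 + h))*(-2357646 + t(-1652, 1517)) = (1952344 + (-192202 + 314407)*(1039958 - 2037600))*(-2357646 + 1353) = (1952344 + 122205*(-997642))*(-2356293) = (1952344 - 121916840610)*(-2356293) = -121914888266*(-2356293) = 287267197816957938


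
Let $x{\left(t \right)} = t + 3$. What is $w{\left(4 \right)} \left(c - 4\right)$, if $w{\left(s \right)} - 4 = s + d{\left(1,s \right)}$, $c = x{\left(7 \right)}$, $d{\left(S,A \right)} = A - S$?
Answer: $66$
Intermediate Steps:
$x{\left(t \right)} = 3 + t$
$c = 10$ ($c = 3 + 7 = 10$)
$w{\left(s \right)} = 3 + 2 s$ ($w{\left(s \right)} = 4 + \left(s + \left(s - 1\right)\right) = 4 + \left(s + \left(-1 + s\right)\right) = 4 + \left(-1 + 2 s\right) = 3 + 2 s$)
$w{\left(4 \right)} \left(c - 4\right) = \left(3 + 2 \cdot 4\right) \left(10 - 4\right) = \left(3 + 8\right) 6 = 11 \cdot 6 = 66$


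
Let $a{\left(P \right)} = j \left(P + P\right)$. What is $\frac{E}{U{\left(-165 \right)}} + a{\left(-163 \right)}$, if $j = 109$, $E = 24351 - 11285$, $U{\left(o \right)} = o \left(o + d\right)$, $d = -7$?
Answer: $- \frac{504220927}{14190} \approx -35534.0$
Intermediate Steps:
$U{\left(o \right)} = o \left(-7 + o\right)$ ($U{\left(o \right)} = o \left(o - 7\right) = o \left(-7 + o\right)$)
$E = 13066$
$a{\left(P \right)} = 218 P$ ($a{\left(P \right)} = 109 \left(P + P\right) = 109 \cdot 2 P = 218 P$)
$\frac{E}{U{\left(-165 \right)}} + a{\left(-163 \right)} = \frac{13066}{\left(-165\right) \left(-7 - 165\right)} + 218 \left(-163\right) = \frac{13066}{\left(-165\right) \left(-172\right)} - 35534 = \frac{13066}{28380} - 35534 = 13066 \cdot \frac{1}{28380} - 35534 = \frac{6533}{14190} - 35534 = - \frac{504220927}{14190}$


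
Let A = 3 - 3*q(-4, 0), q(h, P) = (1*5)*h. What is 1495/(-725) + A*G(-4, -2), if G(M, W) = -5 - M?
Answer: -9434/145 ≈ -65.062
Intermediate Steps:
q(h, P) = 5*h
A = 63 (A = 3 - 15*(-4) = 3 - 3*(-20) = 3 + 60 = 63)
1495/(-725) + A*G(-4, -2) = 1495/(-725) + 63*(-5 - 1*(-4)) = 1495*(-1/725) + 63*(-5 + 4) = -299/145 + 63*(-1) = -299/145 - 63 = -9434/145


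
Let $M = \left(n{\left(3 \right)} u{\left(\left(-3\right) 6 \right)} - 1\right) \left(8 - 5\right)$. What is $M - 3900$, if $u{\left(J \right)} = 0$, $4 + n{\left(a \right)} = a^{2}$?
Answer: $-3903$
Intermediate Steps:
$n{\left(a \right)} = -4 + a^{2}$
$M = -3$ ($M = \left(\left(-4 + 3^{2}\right) 0 - 1\right) \left(8 - 5\right) = \left(\left(-4 + 9\right) 0 - 1\right) 3 = \left(5 \cdot 0 - 1\right) 3 = \left(0 - 1\right) 3 = \left(-1\right) 3 = -3$)
$M - 3900 = -3 - 3900 = -3903$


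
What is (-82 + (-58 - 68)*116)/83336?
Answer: -7349/41668 ≈ -0.17637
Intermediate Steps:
(-82 + (-58 - 68)*116)/83336 = (-82 - 126*116)*(1/83336) = (-82 - 14616)*(1/83336) = -14698*1/83336 = -7349/41668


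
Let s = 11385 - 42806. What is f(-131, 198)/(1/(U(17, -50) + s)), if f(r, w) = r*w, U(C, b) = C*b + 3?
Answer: 836967384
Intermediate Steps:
s = -31421
U(C, b) = 3 + C*b
f(-131, 198)/(1/(U(17, -50) + s)) = (-131*198)/(1/((3 + 17*(-50)) - 31421)) = -25938/(1/((3 - 850) - 31421)) = -25938/(1/(-847 - 31421)) = -25938/(1/(-32268)) = -25938/(-1/32268) = -25938*(-32268) = 836967384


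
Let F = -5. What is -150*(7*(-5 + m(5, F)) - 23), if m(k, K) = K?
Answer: 13950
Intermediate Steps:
-150*(7*(-5 + m(5, F)) - 23) = -150*(7*(-5 - 5) - 23) = -150*(7*(-10) - 23) = -150*(-70 - 23) = -150*(-93) = 13950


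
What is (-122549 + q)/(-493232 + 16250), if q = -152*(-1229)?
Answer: -64259/476982 ≈ -0.13472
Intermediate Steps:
q = 186808
(-122549 + q)/(-493232 + 16250) = (-122549 + 186808)/(-493232 + 16250) = 64259/(-476982) = 64259*(-1/476982) = -64259/476982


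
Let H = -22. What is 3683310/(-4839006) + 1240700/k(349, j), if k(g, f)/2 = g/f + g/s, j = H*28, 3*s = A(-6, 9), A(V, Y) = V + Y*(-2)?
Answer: -154104727356535/10977285111 ≈ -14039.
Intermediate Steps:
A(V, Y) = V - 2*Y
s = -8 (s = (-6 - 2*9)/3 = (-6 - 18)/3 = (⅓)*(-24) = -8)
j = -616 (j = -22*28 = -616)
k(g, f) = -g/4 + 2*g/f (k(g, f) = 2*(g/f + g/(-8)) = 2*(g/f + g*(-⅛)) = 2*(g/f - g/8) = 2*(-g/8 + g/f) = -g/4 + 2*g/f)
3683310/(-4839006) + 1240700/k(349, j) = 3683310/(-4839006) + 1240700/(((¼)*349*(8 - 1*(-616))/(-616))) = 3683310*(-1/4839006) + 1240700/(((¼)*349*(-1/616)*(8 + 616))) = -613885/806501 + 1240700/(((¼)*349*(-1/616)*624)) = -613885/806501 + 1240700/(-13611/154) = -613885/806501 + 1240700*(-154/13611) = -613885/806501 - 191067800/13611 = -154104727356535/10977285111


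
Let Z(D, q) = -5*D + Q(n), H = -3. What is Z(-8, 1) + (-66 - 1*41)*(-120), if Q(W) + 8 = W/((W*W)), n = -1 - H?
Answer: 25745/2 ≈ 12873.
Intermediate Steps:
n = 2 (n = -1 - 1*(-3) = -1 + 3 = 2)
Q(W) = -8 + 1/W (Q(W) = -8 + W/((W*W)) = -8 + W/(W**2) = -8 + W/W**2 = -8 + 1/W)
Z(D, q) = -15/2 - 5*D (Z(D, q) = -5*D + (-8 + 1/2) = -5*D - 15/2 = -15/2 - 5*D)
Z(-8, 1) + (-66 - 1*41)*(-120) = (-15/2 - 5*(-8)) + (-66 - 1*41)*(-120) = (-15/2 + 40) + (-66 - 41)*(-120) = 65/2 - 107*(-120) = 65/2 + 12840 = 25745/2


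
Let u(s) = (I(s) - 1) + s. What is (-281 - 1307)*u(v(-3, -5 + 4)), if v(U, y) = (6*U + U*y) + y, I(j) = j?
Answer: 52404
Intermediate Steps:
v(U, y) = y + 6*U + U*y
u(s) = -1 + 2*s (u(s) = (s - 1) + s = (-1 + s) + s = -1 + 2*s)
(-281 - 1307)*u(v(-3, -5 + 4)) = (-281 - 1307)*(-1 + 2*((-5 + 4) + 6*(-3) - 3*(-5 + 4))) = -1588*(-1 + 2*(-1 - 18 - 3*(-1))) = -1588*(-1 + 2*(-1 - 18 + 3)) = -1588*(-1 + 2*(-16)) = -1588*(-1 - 32) = -1588*(-33) = 52404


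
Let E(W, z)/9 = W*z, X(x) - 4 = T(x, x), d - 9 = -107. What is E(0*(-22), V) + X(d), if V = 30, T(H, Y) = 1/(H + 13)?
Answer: 339/85 ≈ 3.9882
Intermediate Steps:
d = -98 (d = 9 - 107 = -98)
T(H, Y) = 1/(13 + H)
X(x) = 4 + 1/(13 + x)
E(W, z) = 9*W*z (E(W, z) = 9*(W*z) = 9*W*z)
E(0*(-22), V) + X(d) = 9*(0*(-22))*30 + (53 + 4*(-98))/(13 - 98) = 9*0*30 + (53 - 392)/(-85) = 0 - 1/85*(-339) = 0 + 339/85 = 339/85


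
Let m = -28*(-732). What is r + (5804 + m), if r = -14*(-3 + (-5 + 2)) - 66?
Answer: 26318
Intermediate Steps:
m = 20496
r = 18 (r = -14*(-3 - 3) - 66 = -14*(-6) - 66 = 84 - 66 = 18)
r + (5804 + m) = 18 + (5804 + 20496) = 18 + 26300 = 26318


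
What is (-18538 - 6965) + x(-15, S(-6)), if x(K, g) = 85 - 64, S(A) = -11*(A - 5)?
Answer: -25482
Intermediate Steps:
S(A) = 55 - 11*A (S(A) = -11*(-5 + A) = 55 - 11*A)
x(K, g) = 21
(-18538 - 6965) + x(-15, S(-6)) = (-18538 - 6965) + 21 = -25503 + 21 = -25482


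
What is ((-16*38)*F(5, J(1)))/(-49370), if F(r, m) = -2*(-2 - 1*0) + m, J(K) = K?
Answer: 304/4937 ≈ 0.061576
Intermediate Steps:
F(r, m) = 4 + m (F(r, m) = -2*(-2 + 0) + m = -2*(-2) + m = 4 + m)
((-16*38)*F(5, J(1)))/(-49370) = ((-16*38)*(4 + 1))/(-49370) = -608*5*(-1/49370) = -3040*(-1/49370) = 304/4937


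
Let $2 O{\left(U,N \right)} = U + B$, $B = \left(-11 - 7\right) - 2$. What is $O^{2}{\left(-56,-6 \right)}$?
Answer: $1444$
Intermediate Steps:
$B = -20$ ($B = -18 - 2 = -20$)
$O{\left(U,N \right)} = -10 + \frac{U}{2}$ ($O{\left(U,N \right)} = \frac{U - 20}{2} = \frac{-20 + U}{2} = -10 + \frac{U}{2}$)
$O^{2}{\left(-56,-6 \right)} = \left(-10 + \frac{1}{2} \left(-56\right)\right)^{2} = \left(-10 - 28\right)^{2} = \left(-38\right)^{2} = 1444$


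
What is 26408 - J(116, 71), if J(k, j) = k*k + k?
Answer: 12836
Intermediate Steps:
J(k, j) = k + k² (J(k, j) = k² + k = k + k²)
26408 - J(116, 71) = 26408 - 116*(1 + 116) = 26408 - 116*117 = 26408 - 1*13572 = 26408 - 13572 = 12836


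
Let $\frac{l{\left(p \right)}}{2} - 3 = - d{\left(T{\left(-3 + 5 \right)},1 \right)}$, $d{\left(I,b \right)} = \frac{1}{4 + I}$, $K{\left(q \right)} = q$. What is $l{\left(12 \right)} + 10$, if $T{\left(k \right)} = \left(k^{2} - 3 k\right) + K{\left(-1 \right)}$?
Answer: $14$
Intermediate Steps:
$T{\left(k \right)} = -1 + k^{2} - 3 k$ ($T{\left(k \right)} = \left(k^{2} - 3 k\right) - 1 = -1 + k^{2} - 3 k$)
$l{\left(p \right)} = 4$ ($l{\left(p \right)} = 6 + 2 \left(- \frac{1}{4 - \left(1 - \left(-3 + 5\right)^{2} + 3 \left(-3 + 5\right)\right)}\right) = 6 + 2 \left(- \frac{1}{4 - \left(7 - 4\right)}\right) = 6 + 2 \left(- \frac{1}{4 - 3}\right) = 6 + 2 \left(- 1^{-1}\right) = 6 + 2 \left(\left(-1\right) 1\right) = 6 + 2 \left(-1\right) = 6 - 2 = 4$)
$l{\left(12 \right)} + 10 = 4 + 10 = 14$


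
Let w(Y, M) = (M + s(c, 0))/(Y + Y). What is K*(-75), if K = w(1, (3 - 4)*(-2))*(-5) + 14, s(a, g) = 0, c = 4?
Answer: -675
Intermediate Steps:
w(Y, M) = M/(2*Y) (w(Y, M) = (M + 0)/(Y + Y) = M/((2*Y)) = M*(1/(2*Y)) = M/(2*Y))
K = 9 (K = ((½)*((3 - 4)*(-2))/1)*(-5) + 14 = ((½)*(-1*(-2))*1)*(-5) + 14 = ((½)*2*1)*(-5) + 14 = 1*(-5) + 14 = -5 + 14 = 9)
K*(-75) = 9*(-75) = -675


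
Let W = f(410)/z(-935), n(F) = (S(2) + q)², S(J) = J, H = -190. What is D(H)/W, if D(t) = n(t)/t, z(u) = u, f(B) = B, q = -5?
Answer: 1683/15580 ≈ 0.10802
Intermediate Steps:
n(F) = 9 (n(F) = (2 - 5)² = (-3)² = 9)
D(t) = 9/t
W = -82/187 (W = 410/(-935) = 410*(-1/935) = -82/187 ≈ -0.43850)
D(H)/W = (9/(-190))/(-82/187) = (9*(-1/190))*(-187/82) = -9/190*(-187/82) = 1683/15580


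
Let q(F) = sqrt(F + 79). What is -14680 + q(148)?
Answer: -14680 + sqrt(227) ≈ -14665.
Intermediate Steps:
q(F) = sqrt(79 + F)
-14680 + q(148) = -14680 + sqrt(79 + 148) = -14680 + sqrt(227)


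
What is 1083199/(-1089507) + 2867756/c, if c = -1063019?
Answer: -4275901354073/1158166641633 ≈ -3.6920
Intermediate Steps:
1083199/(-1089507) + 2867756/c = 1083199/(-1089507) + 2867756/(-1063019) = 1083199*(-1/1089507) + 2867756*(-1/1063019) = -1083199/1089507 - 2867756/1063019 = -4275901354073/1158166641633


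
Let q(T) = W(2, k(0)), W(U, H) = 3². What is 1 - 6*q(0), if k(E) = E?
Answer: -53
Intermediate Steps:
W(U, H) = 9
q(T) = 9
1 - 6*q(0) = 1 - 6*9 = 1 - 54 = -53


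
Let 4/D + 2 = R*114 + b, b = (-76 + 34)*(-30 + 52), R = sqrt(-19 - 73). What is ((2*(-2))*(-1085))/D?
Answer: -1004710 + 247380*I*sqrt(23) ≈ -1.0047e+6 + 1.1864e+6*I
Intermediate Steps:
R = 2*I*sqrt(23) (R = sqrt(-92) = 2*I*sqrt(23) ≈ 9.5917*I)
b = -924 (b = -42*22 = -924)
D = 4/(-926 + 228*I*sqrt(23)) (D = 4/(-2 + ((2*I*sqrt(23))*114 - 924)) = 4/(-2 + (228*I*sqrt(23) - 924)) = 4/(-2 + (-924 + 228*I*sqrt(23))) = 4/(-926 + 228*I*sqrt(23)) ≈ -0.0018041 - 0.0021303*I)
((2*(-2))*(-1085))/D = ((2*(-2))*(-1085))/(-926/513277 - 228*I*sqrt(23)/513277) = (-4*(-1085))/(-926/513277 - 228*I*sqrt(23)/513277) = 4340/(-926/513277 - 228*I*sqrt(23)/513277)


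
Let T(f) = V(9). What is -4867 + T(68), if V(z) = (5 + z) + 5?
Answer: -4848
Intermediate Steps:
V(z) = 10 + z
T(f) = 19 (T(f) = 10 + 9 = 19)
-4867 + T(68) = -4867 + 19 = -4848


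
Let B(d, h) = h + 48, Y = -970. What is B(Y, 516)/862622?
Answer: 282/431311 ≈ 0.00065382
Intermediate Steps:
B(d, h) = 48 + h
B(Y, 516)/862622 = (48 + 516)/862622 = 564*(1/862622) = 282/431311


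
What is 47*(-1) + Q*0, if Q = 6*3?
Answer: -47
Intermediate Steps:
Q = 18
47*(-1) + Q*0 = 47*(-1) + 18*0 = -47 + 0 = -47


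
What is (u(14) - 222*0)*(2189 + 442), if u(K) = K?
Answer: 36834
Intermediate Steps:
(u(14) - 222*0)*(2189 + 442) = (14 - 222*0)*(2189 + 442) = (14 + 0)*2631 = 14*2631 = 36834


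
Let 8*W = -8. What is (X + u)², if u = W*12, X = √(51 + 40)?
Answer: (12 - √91)² ≈ 6.0546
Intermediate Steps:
W = -1 (W = (⅛)*(-8) = -1)
X = √91 ≈ 9.5394
u = -12 (u = -1*12 = -12)
(X + u)² = (√91 - 12)² = (-12 + √91)²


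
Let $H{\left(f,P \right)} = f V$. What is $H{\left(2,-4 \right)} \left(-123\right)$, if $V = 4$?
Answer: $-984$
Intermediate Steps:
$H{\left(f,P \right)} = 4 f$ ($H{\left(f,P \right)} = f 4 = 4 f$)
$H{\left(2,-4 \right)} \left(-123\right) = 4 \cdot 2 \left(-123\right) = 8 \left(-123\right) = -984$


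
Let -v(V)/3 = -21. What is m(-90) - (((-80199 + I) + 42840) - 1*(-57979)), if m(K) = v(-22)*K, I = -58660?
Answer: 32370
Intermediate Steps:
v(V) = 63 (v(V) = -3*(-21) = 63)
m(K) = 63*K
m(-90) - (((-80199 + I) + 42840) - 1*(-57979)) = 63*(-90) - (((-80199 - 58660) + 42840) - 1*(-57979)) = -5670 - ((-138859 + 42840) + 57979) = -5670 - (-96019 + 57979) = -5670 - 1*(-38040) = -5670 + 38040 = 32370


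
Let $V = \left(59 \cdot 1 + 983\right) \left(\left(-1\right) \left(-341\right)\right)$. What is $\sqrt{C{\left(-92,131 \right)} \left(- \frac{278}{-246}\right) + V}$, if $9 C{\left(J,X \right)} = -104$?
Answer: $\frac{\sqrt{48379220754}}{369} \approx 596.08$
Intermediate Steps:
$C{\left(J,X \right)} = - \frac{104}{9}$ ($C{\left(J,X \right)} = \frac{1}{9} \left(-104\right) = - \frac{104}{9}$)
$V = 355322$ ($V = \left(59 + 983\right) 341 = 1042 \cdot 341 = 355322$)
$\sqrt{C{\left(-92,131 \right)} \left(- \frac{278}{-246}\right) + V} = \sqrt{- \frac{104 \left(- \frac{278}{-246}\right)}{9} + 355322} = \sqrt{- \frac{104 \left(\left(-278\right) \left(- \frac{1}{246}\right)\right)}{9} + 355322} = \sqrt{\left(- \frac{104}{9}\right) \frac{139}{123} + 355322} = \sqrt{- \frac{14456}{1107} + 355322} = \sqrt{\frac{393326998}{1107}} = \frac{\sqrt{48379220754}}{369}$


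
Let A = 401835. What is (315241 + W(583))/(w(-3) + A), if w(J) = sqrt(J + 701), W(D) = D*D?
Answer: 263254163550/161471366527 - 655130*sqrt(698)/161471366527 ≈ 1.6302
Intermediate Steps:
W(D) = D**2
w(J) = sqrt(701 + J)
(315241 + W(583))/(w(-3) + A) = (315241 + 583**2)/(sqrt(701 - 3) + 401835) = (315241 + 339889)/(sqrt(698) + 401835) = 655130/(401835 + sqrt(698))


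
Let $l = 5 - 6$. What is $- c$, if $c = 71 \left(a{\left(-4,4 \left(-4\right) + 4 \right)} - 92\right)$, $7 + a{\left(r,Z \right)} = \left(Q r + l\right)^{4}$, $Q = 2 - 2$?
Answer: $6958$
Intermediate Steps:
$l = -1$ ($l = 5 - 6 = -1$)
$Q = 0$
$a{\left(r,Z \right)} = -6$ ($a{\left(r,Z \right)} = -7 + \left(0 r - 1\right)^{4} = -7 + \left(0 - 1\right)^{4} = -7 + \left(-1\right)^{4} = -7 + 1 = -6$)
$c = -6958$ ($c = 71 \left(-6 - 92\right) = 71 \left(-98\right) = -6958$)
$- c = \left(-1\right) \left(-6958\right) = 6958$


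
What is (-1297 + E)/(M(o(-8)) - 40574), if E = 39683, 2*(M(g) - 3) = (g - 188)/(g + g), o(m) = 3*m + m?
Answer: -1228352/1298217 ≈ -0.94618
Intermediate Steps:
o(m) = 4*m
M(g) = 3 + (-188 + g)/(4*g) (M(g) = 3 + ((g - 188)/(g + g))/2 = 3 + ((-188 + g)/((2*g)))/2 = 3 + ((-188 + g)*(1/(2*g)))/2 = 3 + ((-188 + g)/(2*g))/2 = 3 + (-188 + g)/(4*g))
(-1297 + E)/(M(o(-8)) - 40574) = (-1297 + 39683)/((13/4 - 47/(4*(-8))) - 40574) = 38386/((13/4 - 47/(-32)) - 40574) = 38386/((13/4 - 47*(-1/32)) - 40574) = 38386/((13/4 + 47/32) - 40574) = 38386/(151/32 - 40574) = 38386/(-1298217/32) = 38386*(-32/1298217) = -1228352/1298217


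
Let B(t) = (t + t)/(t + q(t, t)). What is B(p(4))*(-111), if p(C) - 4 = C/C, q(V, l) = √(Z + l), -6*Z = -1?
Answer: -33300/119 + 1110*√186/119 ≈ -152.62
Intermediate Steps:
Z = ⅙ (Z = -⅙*(-1) = ⅙ ≈ 0.16667)
q(V, l) = √(⅙ + l)
p(C) = 5 (p(C) = 4 + C/C = 4 + 1 = 5)
B(t) = 2*t/(t + √(6 + 36*t)/6) (B(t) = (t + t)/(t + √(6 + 36*t)/6) = (2*t)/(t + √(6 + 36*t)/6) = 2*t/(t + √(6 + 36*t)/6))
B(p(4))*(-111) = (12*5/(6*5 + √6*√(1 + 6*5)))*(-111) = (12*5/(30 + √6*√(1 + 30)))*(-111) = (12*5/(30 + √6*√31))*(-111) = (12*5/(30 + √186))*(-111) = (60/(30 + √186))*(-111) = -6660/(30 + √186)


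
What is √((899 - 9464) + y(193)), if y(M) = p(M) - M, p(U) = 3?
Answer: I*√8755 ≈ 93.568*I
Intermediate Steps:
y(M) = 3 - M
√((899 - 9464) + y(193)) = √((899 - 9464) + (3 - 1*193)) = √(-8565 + (3 - 193)) = √(-8565 - 190) = √(-8755) = I*√8755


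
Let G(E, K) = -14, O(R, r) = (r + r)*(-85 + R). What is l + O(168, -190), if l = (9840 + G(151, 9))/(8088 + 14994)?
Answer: -363998227/11541 ≈ -31540.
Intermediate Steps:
O(R, r) = 2*r*(-85 + R) (O(R, r) = (2*r)*(-85 + R) = 2*r*(-85 + R))
l = 4913/11541 (l = (9840 - 14)/(8088 + 14994) = 9826/23082 = 9826*(1/23082) = 4913/11541 ≈ 0.42570)
l + O(168, -190) = 4913/11541 + 2*(-190)*(-85 + 168) = 4913/11541 + 2*(-190)*83 = 4913/11541 - 31540 = -363998227/11541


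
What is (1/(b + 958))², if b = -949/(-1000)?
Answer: 1000000/919583184601 ≈ 1.0875e-6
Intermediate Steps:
b = 949/1000 (b = -949*(-1/1000) = 949/1000 ≈ 0.94900)
(1/(b + 958))² = (1/(949/1000 + 958))² = (1/(958949/1000))² = (1000/958949)² = 1000000/919583184601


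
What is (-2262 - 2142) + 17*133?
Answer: -2143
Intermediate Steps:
(-2262 - 2142) + 17*133 = -4404 + 2261 = -2143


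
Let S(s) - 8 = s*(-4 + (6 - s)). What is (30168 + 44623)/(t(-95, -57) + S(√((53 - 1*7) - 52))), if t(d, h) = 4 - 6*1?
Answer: 74791/14 - 74791*I*√6/84 ≈ 5342.2 - 2180.9*I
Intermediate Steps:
t(d, h) = -2 (t(d, h) = 4 - 6 = -2)
S(s) = 8 + s*(2 - s) (S(s) = 8 + s*(-4 + (6 - s)) = 8 + s*(2 - s))
(30168 + 44623)/(t(-95, -57) + S(√((53 - 1*7) - 52))) = (30168 + 44623)/(-2 + (8 - (√((53 - 1*7) - 52))² + 2*√((53 - 1*7) - 52))) = 74791/(-2 + (8 - (√((53 - 7) - 52))² + 2*√((53 - 7) - 52))) = 74791/(-2 + (8 - (√(46 - 52))² + 2*√(46 - 52))) = 74791/(-2 + (8 - (√(-6))² + 2*√(-6))) = 74791/(-2 + (8 - (I*√6)² + 2*(I*√6))) = 74791/(-2 + (8 - 1*(-6) + 2*I*√6)) = 74791/(-2 + (8 + 6 + 2*I*√6)) = 74791/(-2 + (14 + 2*I*√6)) = 74791/(12 + 2*I*√6)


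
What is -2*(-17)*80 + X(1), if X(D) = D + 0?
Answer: 2721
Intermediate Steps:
X(D) = D
-2*(-17)*80 + X(1) = -2*(-17)*80 + 1 = 34*80 + 1 = 2720 + 1 = 2721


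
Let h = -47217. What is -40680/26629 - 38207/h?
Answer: -903373357/1257341493 ≈ -0.71848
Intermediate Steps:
-40680/26629 - 38207/h = -40680/26629 - 38207/(-47217) = -40680*1/26629 - 38207*(-1/47217) = -40680/26629 + 38207/47217 = -903373357/1257341493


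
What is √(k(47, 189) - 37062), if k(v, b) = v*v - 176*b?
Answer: I*√68117 ≈ 260.99*I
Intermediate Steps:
k(v, b) = v² - 176*b
√(k(47, 189) - 37062) = √((47² - 176*189) - 37062) = √((2209 - 33264) - 37062) = √(-31055 - 37062) = √(-68117) = I*√68117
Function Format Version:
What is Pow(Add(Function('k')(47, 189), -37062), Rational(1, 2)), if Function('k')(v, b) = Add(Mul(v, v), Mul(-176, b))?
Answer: Mul(I, Pow(68117, Rational(1, 2))) ≈ Mul(260.99, I)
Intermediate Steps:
Function('k')(v, b) = Add(Pow(v, 2), Mul(-176, b))
Pow(Add(Function('k')(47, 189), -37062), Rational(1, 2)) = Pow(Add(Add(Pow(47, 2), Mul(-176, 189)), -37062), Rational(1, 2)) = Pow(Add(Add(2209, -33264), -37062), Rational(1, 2)) = Pow(Add(-31055, -37062), Rational(1, 2)) = Pow(-68117, Rational(1, 2)) = Mul(I, Pow(68117, Rational(1, 2)))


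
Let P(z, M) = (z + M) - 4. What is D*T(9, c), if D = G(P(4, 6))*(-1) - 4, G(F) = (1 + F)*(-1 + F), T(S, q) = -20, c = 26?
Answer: 780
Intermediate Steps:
P(z, M) = -4 + M + z (P(z, M) = (M + z) - 4 = -4 + M + z)
D = -39 (D = (-1 + (-4 + 6 + 4)²)*(-1) - 4 = (-1 + 6²)*(-1) - 4 = (-1 + 36)*(-1) - 4 = 35*(-1) - 4 = -35 - 4 = -39)
D*T(9, c) = -39*(-20) = 780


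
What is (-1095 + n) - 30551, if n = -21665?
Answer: -53311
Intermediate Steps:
(-1095 + n) - 30551 = (-1095 - 21665) - 30551 = -22760 - 30551 = -53311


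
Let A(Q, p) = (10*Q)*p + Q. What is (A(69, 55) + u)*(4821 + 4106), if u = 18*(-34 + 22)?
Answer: 337467381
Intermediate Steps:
A(Q, p) = Q + 10*Q*p (A(Q, p) = 10*Q*p + Q = Q + 10*Q*p)
u = -216 (u = 18*(-12) = -216)
(A(69, 55) + u)*(4821 + 4106) = (69*(1 + 10*55) - 216)*(4821 + 4106) = (69*(1 + 550) - 216)*8927 = (69*551 - 216)*8927 = (38019 - 216)*8927 = 37803*8927 = 337467381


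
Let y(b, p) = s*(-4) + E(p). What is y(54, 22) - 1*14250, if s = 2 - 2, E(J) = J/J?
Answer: -14249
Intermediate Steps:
E(J) = 1
s = 0
y(b, p) = 1 (y(b, p) = 0*(-4) + 1 = 0 + 1 = 1)
y(54, 22) - 1*14250 = 1 - 1*14250 = 1 - 14250 = -14249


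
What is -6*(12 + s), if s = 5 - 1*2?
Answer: -90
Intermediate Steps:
s = 3 (s = 5 - 2 = 3)
-6*(12 + s) = -6*(12 + 3) = -6*15 = -90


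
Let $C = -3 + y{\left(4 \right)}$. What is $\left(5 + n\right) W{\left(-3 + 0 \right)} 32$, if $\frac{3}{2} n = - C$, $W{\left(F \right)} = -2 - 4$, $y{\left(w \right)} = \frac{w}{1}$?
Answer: $-832$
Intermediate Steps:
$y{\left(w \right)} = w$ ($y{\left(w \right)} = w 1 = w$)
$C = 1$ ($C = -3 + 4 = 1$)
$W{\left(F \right)} = -6$ ($W{\left(F \right)} = -2 - 4 = -6$)
$n = - \frac{2}{3}$ ($n = \frac{2 \left(\left(-1\right) 1\right)}{3} = \frac{2}{3} \left(-1\right) = - \frac{2}{3} \approx -0.66667$)
$\left(5 + n\right) W{\left(-3 + 0 \right)} 32 = \left(5 - \frac{2}{3}\right) \left(-6\right) 32 = \frac{13}{3} \left(-6\right) 32 = \left(-26\right) 32 = -832$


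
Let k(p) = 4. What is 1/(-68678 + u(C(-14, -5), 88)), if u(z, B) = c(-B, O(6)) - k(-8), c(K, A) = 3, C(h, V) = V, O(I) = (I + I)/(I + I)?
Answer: -1/68679 ≈ -1.4560e-5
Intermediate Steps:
O(I) = 1 (O(I) = (2*I)/((2*I)) = (2*I)*(1/(2*I)) = 1)
u(z, B) = -1 (u(z, B) = 3 - 1*4 = 3 - 4 = -1)
1/(-68678 + u(C(-14, -5), 88)) = 1/(-68678 - 1) = 1/(-68679) = -1/68679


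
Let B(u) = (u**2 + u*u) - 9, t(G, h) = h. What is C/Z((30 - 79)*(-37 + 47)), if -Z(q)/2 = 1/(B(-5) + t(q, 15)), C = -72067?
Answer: 2017876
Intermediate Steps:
B(u) = -9 + 2*u**2 (B(u) = (u**2 + u**2) - 9 = 2*u**2 - 9 = -9 + 2*u**2)
Z(q) = -1/28 (Z(q) = -2/((-9 + 2*(-5)**2) + 15) = -2/((-9 + 2*25) + 15) = -2/((-9 + 50) + 15) = -2/(41 + 15) = -2/56 = -2*1/56 = -1/28)
C/Z((30 - 79)*(-37 + 47)) = -72067/(-1/28) = -72067*(-28) = 2017876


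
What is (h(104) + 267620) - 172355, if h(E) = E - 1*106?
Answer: 95263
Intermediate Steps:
h(E) = -106 + E (h(E) = E - 106 = -106 + E)
(h(104) + 267620) - 172355 = ((-106 + 104) + 267620) - 172355 = (-2 + 267620) - 172355 = 267618 - 172355 = 95263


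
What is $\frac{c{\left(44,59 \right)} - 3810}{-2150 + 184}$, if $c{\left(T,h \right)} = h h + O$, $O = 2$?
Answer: $\frac{327}{1966} \approx 0.16633$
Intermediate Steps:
$c{\left(T,h \right)} = 2 + h^{2}$ ($c{\left(T,h \right)} = h h + 2 = h^{2} + 2 = 2 + h^{2}$)
$\frac{c{\left(44,59 \right)} - 3810}{-2150 + 184} = \frac{\left(2 + 59^{2}\right) - 3810}{-2150 + 184} = \frac{\left(2 + 3481\right) - 3810}{-1966} = \left(3483 - 3810\right) \left(- \frac{1}{1966}\right) = \left(-327\right) \left(- \frac{1}{1966}\right) = \frac{327}{1966}$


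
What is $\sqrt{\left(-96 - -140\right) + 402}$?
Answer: $\sqrt{446} \approx 21.119$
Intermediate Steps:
$\sqrt{\left(-96 - -140\right) + 402} = \sqrt{\left(-96 + 140\right) + 402} = \sqrt{44 + 402} = \sqrt{446}$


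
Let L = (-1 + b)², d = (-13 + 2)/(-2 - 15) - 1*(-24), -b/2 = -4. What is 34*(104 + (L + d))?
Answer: 6040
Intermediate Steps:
b = 8 (b = -2*(-4) = 8)
d = 419/17 (d = -11/(-17) + 24 = -11*(-1/17) + 24 = 11/17 + 24 = 419/17 ≈ 24.647)
L = 49 (L = (-1 + 8)² = 7² = 49)
34*(104 + (L + d)) = 34*(104 + (49 + 419/17)) = 34*(104 + 1252/17) = 34*(3020/17) = 6040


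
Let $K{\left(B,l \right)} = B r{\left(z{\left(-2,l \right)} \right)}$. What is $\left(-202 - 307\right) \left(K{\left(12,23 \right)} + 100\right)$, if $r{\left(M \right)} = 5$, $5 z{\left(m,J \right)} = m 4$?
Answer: $-81440$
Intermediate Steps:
$z{\left(m,J \right)} = \frac{4 m}{5}$ ($z{\left(m,J \right)} = \frac{m 4}{5} = \frac{4 m}{5}$)
$K{\left(B,l \right)} = 5 B$ ($K{\left(B,l \right)} = B 5 = 5 B$)
$\left(-202 - 307\right) \left(K{\left(12,23 \right)} + 100\right) = \left(-202 - 307\right) \left(5 \cdot 12 + 100\right) = - 509 \left(60 + 100\right) = \left(-509\right) 160 = -81440$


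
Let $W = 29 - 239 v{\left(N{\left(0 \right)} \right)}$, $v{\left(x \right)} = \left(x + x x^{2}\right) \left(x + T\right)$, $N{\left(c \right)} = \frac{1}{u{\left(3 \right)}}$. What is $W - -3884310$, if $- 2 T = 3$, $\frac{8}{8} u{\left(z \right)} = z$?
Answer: $\frac{314639824}{81} \approx 3.8844 \cdot 10^{6}$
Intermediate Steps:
$u{\left(z \right)} = z$
$T = - \frac{3}{2}$ ($T = \left(- \frac{1}{2}\right) 3 = - \frac{3}{2} \approx -1.5$)
$N{\left(c \right)} = \frac{1}{3}$
$v{\left(x \right)} = \left(- \frac{3}{2} + x\right) \left(x + x^{3}\right)$ ($v{\left(x \right)} = \left(x + x x^{2}\right) \left(x - \frac{3}{2}\right) = \left(x + x^{3}\right) \left(- \frac{3}{2} + x\right) = \left(- \frac{3}{2} + x\right) \left(x + x^{3}\right)$)
$W = \frac{10714}{81}$ ($W = 29 - 239 \cdot \frac{1}{2} \cdot \frac{1}{3} \left(-3 - \frac{3}{9} + 2 \cdot \frac{1}{3} + \frac{2}{27}\right) = 29 - 239 \cdot \frac{1}{2} \cdot \frac{1}{3} \left(-3 - \frac{1}{3} + \frac{2}{3} + 2 \cdot \frac{1}{27}\right) = 29 - 239 \cdot \frac{1}{2} \cdot \frac{1}{3} \left(-3 - \frac{1}{3} + \frac{2}{3} + \frac{2}{27}\right) = 29 - 239 \cdot \frac{1}{2} \cdot \frac{1}{3} \left(- \frac{70}{27}\right) = 29 - - \frac{8365}{81} = 29 + \frac{8365}{81} = \frac{10714}{81} \approx 132.27$)
$W - -3884310 = \frac{10714}{81} - -3884310 = \frac{10714}{81} + 3884310 = \frac{314639824}{81}$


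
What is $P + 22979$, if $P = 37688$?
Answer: $60667$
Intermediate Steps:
$P + 22979 = 37688 + 22979 = 60667$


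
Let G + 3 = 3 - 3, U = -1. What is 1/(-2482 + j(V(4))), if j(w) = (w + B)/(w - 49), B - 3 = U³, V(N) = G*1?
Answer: -52/129063 ≈ -0.00040290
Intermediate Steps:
G = -3 (G = -3 + (3 - 3) = -3 + 0 = -3)
V(N) = -3 (V(N) = -3*1 = -3)
B = 2 (B = 3 + (-1)³ = 3 - 1 = 2)
j(w) = (2 + w)/(-49 + w) (j(w) = (w + 2)/(w - 49) = (2 + w)/(-49 + w))
1/(-2482 + j(V(4))) = 1/(-2482 + (2 - 3)/(-49 - 3)) = 1/(-2482 - 1/(-52)) = 1/(-2482 - 1/52*(-1)) = 1/(-2482 + 1/52) = 1/(-129063/52) = -52/129063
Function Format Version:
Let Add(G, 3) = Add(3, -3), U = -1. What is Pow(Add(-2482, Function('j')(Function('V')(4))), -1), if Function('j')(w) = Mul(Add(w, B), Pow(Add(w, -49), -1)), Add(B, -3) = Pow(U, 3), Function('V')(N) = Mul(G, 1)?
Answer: Rational(-52, 129063) ≈ -0.00040290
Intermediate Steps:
G = -3 (G = Add(-3, Add(3, -3)) = Add(-3, 0) = -3)
Function('V')(N) = -3 (Function('V')(N) = Mul(-3, 1) = -3)
B = 2 (B = Add(3, Pow(-1, 3)) = Add(3, -1) = 2)
Function('j')(w) = Mul(Pow(Add(-49, w), -1), Add(2, w)) (Function('j')(w) = Mul(Add(w, 2), Pow(Add(w, -49), -1)) = Mul(Add(2, w), Pow(Add(-49, w), -1)) = Mul(Pow(Add(-49, w), -1), Add(2, w)))
Pow(Add(-2482, Function('j')(Function('V')(4))), -1) = Pow(Add(-2482, Mul(Pow(Add(-49, -3), -1), Add(2, -3))), -1) = Pow(Add(-2482, Mul(Pow(-52, -1), -1)), -1) = Pow(Add(-2482, Mul(Rational(-1, 52), -1)), -1) = Pow(Add(-2482, Rational(1, 52)), -1) = Pow(Rational(-129063, 52), -1) = Rational(-52, 129063)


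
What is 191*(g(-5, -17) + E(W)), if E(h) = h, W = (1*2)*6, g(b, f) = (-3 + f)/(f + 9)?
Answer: 5539/2 ≈ 2769.5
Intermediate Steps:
g(b, f) = (-3 + f)/(9 + f)
W = 12 (W = 2*6 = 12)
191*(g(-5, -17) + E(W)) = 191*((-3 - 17)/(9 - 17) + 12) = 191*(-20/(-8) + 12) = 191*(-⅛*(-20) + 12) = 191*(5/2 + 12) = 191*(29/2) = 5539/2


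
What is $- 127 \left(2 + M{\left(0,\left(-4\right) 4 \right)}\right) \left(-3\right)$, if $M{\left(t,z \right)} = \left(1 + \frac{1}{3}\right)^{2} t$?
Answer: $762$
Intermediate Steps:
$M{\left(t,z \right)} = \frac{16 t}{9}$ ($M{\left(t,z \right)} = \left(1 + \frac{1}{3}\right)^{2} t = \left(\frac{4}{3}\right)^{2} t = \frac{16 t}{9}$)
$- 127 \left(2 + M{\left(0,\left(-4\right) 4 \right)}\right) \left(-3\right) = - 127 \left(2 + \frac{16}{9} \cdot 0\right) \left(-3\right) = - 127 \left(2 + 0\right) \left(-3\right) = - 127 \cdot 2 \left(-3\right) = \left(-127\right) \left(-6\right) = 762$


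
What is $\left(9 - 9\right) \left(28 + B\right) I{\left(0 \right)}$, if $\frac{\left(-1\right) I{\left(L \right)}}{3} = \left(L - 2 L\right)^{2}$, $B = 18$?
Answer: $0$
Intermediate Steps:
$I{\left(L \right)} = - 3 L^{2}$ ($I{\left(L \right)} = - 3 \left(L - 2 L\right)^{2} = - 3 \left(- L\right)^{2} = - 3 L^{2}$)
$\left(9 - 9\right) \left(28 + B\right) I{\left(0 \right)} = \left(9 - 9\right) \left(28 + 18\right) \left(- 3 \cdot 0^{2}\right) = 0 \cdot 46 \left(\left(-3\right) 0\right) = 0 \cdot 0 = 0$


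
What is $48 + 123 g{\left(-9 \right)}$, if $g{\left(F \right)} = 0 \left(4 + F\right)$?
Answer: $48$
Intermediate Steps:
$g{\left(F \right)} = 0$
$48 + 123 g{\left(-9 \right)} = 48 + 123 \cdot 0 = 48 + 0 = 48$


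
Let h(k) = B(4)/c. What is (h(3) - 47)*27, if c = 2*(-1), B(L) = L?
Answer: -1323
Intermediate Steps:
c = -2
h(k) = -2 (h(k) = 4/(-2) = 4*(-½) = -2)
(h(3) - 47)*27 = (-2 - 47)*27 = -49*27 = -1323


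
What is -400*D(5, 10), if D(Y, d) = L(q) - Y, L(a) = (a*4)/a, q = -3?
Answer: 400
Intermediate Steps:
L(a) = 4 (L(a) = (4*a)/a = 4)
D(Y, d) = 4 - Y
-400*D(5, 10) = -400*(4 - 1*5) = -400*(4 - 5) = -400*(-1) = 400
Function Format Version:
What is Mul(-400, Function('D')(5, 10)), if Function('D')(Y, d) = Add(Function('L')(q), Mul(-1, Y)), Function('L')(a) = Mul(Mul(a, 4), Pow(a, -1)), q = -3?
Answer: 400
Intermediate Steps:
Function('L')(a) = 4 (Function('L')(a) = Mul(Mul(4, a), Pow(a, -1)) = 4)
Function('D')(Y, d) = Add(4, Mul(-1, Y))
Mul(-400, Function('D')(5, 10)) = Mul(-400, Add(4, Mul(-1, 5))) = Mul(-400, Add(4, -5)) = Mul(-400, -1) = 400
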